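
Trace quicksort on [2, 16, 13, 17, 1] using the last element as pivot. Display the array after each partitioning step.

Partition 1: pivot=1 at index 0 -> [1, 16, 13, 17, 2]
Partition 2: pivot=2 at index 1 -> [1, 2, 13, 17, 16]
Partition 3: pivot=16 at index 3 -> [1, 2, 13, 16, 17]


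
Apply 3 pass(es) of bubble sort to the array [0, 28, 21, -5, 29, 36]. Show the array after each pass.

After pass 1: [0, 21, -5, 28, 29, 36] (2 swaps)
After pass 2: [0, -5, 21, 28, 29, 36] (1 swaps)
After pass 3: [-5, 0, 21, 28, 29, 36] (1 swaps)
Total swaps: 4


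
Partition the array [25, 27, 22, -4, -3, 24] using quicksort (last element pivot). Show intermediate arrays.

Partition 1: pivot=24 at index 3 -> [22, -4, -3, 24, 25, 27]
Partition 2: pivot=-3 at index 1 -> [-4, -3, 22, 24, 25, 27]
Partition 3: pivot=27 at index 5 -> [-4, -3, 22, 24, 25, 27]


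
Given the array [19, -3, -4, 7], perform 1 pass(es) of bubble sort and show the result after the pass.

After pass 1: [-3, -4, 7, 19] (3 swaps)
Total swaps: 3


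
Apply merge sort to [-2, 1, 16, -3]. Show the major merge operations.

Divide and conquer:
  Merge [-2] + [1] -> [-2, 1]
  Merge [16] + [-3] -> [-3, 16]
  Merge [-2, 1] + [-3, 16] -> [-3, -2, 1, 16]


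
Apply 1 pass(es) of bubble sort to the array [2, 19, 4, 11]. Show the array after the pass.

After pass 1: [2, 4, 11, 19] (2 swaps)
Total swaps: 2


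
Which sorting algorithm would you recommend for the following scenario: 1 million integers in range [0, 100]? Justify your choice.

Best choice: Counting sort
Reason: O(n + k) where k=100 is small; linear time beats O(n log n)


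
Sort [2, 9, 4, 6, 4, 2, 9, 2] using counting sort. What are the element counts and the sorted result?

Count array: [0, 0, 3, 0, 2, 0, 1, 0, 0, 2]
(count[i] = number of elements equal to i)
Cumulative count: [0, 0, 3, 3, 5, 5, 6, 6, 6, 8]
Sorted: [2, 2, 2, 4, 4, 6, 9, 9]


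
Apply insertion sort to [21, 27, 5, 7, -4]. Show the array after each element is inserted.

First element 21 is already 'sorted'
Insert 27: shifted 0 elements -> [21, 27, 5, 7, -4]
Insert 5: shifted 2 elements -> [5, 21, 27, 7, -4]
Insert 7: shifted 2 elements -> [5, 7, 21, 27, -4]
Insert -4: shifted 4 elements -> [-4, 5, 7, 21, 27]


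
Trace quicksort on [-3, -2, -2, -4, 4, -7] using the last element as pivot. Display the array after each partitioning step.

Partition 1: pivot=-7 at index 0 -> [-7, -2, -2, -4, 4, -3]
Partition 2: pivot=-3 at index 2 -> [-7, -4, -3, -2, 4, -2]
Partition 3: pivot=-2 at index 4 -> [-7, -4, -3, -2, -2, 4]


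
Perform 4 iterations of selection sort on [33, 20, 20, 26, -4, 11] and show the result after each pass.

Pass 1: Select minimum -4 at index 4, swap -> [-4, 20, 20, 26, 33, 11]
Pass 2: Select minimum 11 at index 5, swap -> [-4, 11, 20, 26, 33, 20]
Pass 3: Select minimum 20 at index 2, swap -> [-4, 11, 20, 26, 33, 20]
Pass 4: Select minimum 20 at index 5, swap -> [-4, 11, 20, 20, 33, 26]


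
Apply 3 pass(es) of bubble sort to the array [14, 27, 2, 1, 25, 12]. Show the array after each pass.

After pass 1: [14, 2, 1, 25, 12, 27] (4 swaps)
After pass 2: [2, 1, 14, 12, 25, 27] (3 swaps)
After pass 3: [1, 2, 12, 14, 25, 27] (2 swaps)
Total swaps: 9


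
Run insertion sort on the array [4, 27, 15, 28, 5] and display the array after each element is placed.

First element 4 is already 'sorted'
Insert 27: shifted 0 elements -> [4, 27, 15, 28, 5]
Insert 15: shifted 1 elements -> [4, 15, 27, 28, 5]
Insert 28: shifted 0 elements -> [4, 15, 27, 28, 5]
Insert 5: shifted 3 elements -> [4, 5, 15, 27, 28]


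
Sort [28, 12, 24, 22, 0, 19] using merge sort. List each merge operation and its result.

Divide and conquer:
  Merge [12] + [24] -> [12, 24]
  Merge [28] + [12, 24] -> [12, 24, 28]
  Merge [0] + [19] -> [0, 19]
  Merge [22] + [0, 19] -> [0, 19, 22]
  Merge [12, 24, 28] + [0, 19, 22] -> [0, 12, 19, 22, 24, 28]


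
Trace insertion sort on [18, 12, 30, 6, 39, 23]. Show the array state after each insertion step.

First element 18 is already 'sorted'
Insert 12: shifted 1 elements -> [12, 18, 30, 6, 39, 23]
Insert 30: shifted 0 elements -> [12, 18, 30, 6, 39, 23]
Insert 6: shifted 3 elements -> [6, 12, 18, 30, 39, 23]
Insert 39: shifted 0 elements -> [6, 12, 18, 30, 39, 23]
Insert 23: shifted 2 elements -> [6, 12, 18, 23, 30, 39]


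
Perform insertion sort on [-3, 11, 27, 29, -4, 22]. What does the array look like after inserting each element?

First element -3 is already 'sorted'
Insert 11: shifted 0 elements -> [-3, 11, 27, 29, -4, 22]
Insert 27: shifted 0 elements -> [-3, 11, 27, 29, -4, 22]
Insert 29: shifted 0 elements -> [-3, 11, 27, 29, -4, 22]
Insert -4: shifted 4 elements -> [-4, -3, 11, 27, 29, 22]
Insert 22: shifted 2 elements -> [-4, -3, 11, 22, 27, 29]


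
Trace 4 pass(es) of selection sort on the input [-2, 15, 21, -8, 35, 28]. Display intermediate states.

Pass 1: Select minimum -8 at index 3, swap -> [-8, 15, 21, -2, 35, 28]
Pass 2: Select minimum -2 at index 3, swap -> [-8, -2, 21, 15, 35, 28]
Pass 3: Select minimum 15 at index 3, swap -> [-8, -2, 15, 21, 35, 28]
Pass 4: Select minimum 21 at index 3, swap -> [-8, -2, 15, 21, 35, 28]


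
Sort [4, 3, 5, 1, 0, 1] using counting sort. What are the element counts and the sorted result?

Count array: [1, 2, 0, 1, 1, 1]
(count[i] = number of elements equal to i)
Cumulative count: [1, 3, 3, 4, 5, 6]
Sorted: [0, 1, 1, 3, 4, 5]


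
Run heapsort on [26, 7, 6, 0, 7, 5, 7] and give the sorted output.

Build heap: [26, 7, 7, 0, 7, 5, 6]
Extract 26: [7, 7, 7, 0, 6, 5, 26]
Extract 7: [7, 6, 7, 0, 5, 7, 26]
Extract 7: [7, 6, 5, 0, 7, 7, 26]
Extract 7: [6, 0, 5, 7, 7, 7, 26]
Extract 6: [5, 0, 6, 7, 7, 7, 26]
Extract 5: [0, 5, 6, 7, 7, 7, 26]


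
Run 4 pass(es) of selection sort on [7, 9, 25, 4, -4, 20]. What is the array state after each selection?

Pass 1: Select minimum -4 at index 4, swap -> [-4, 9, 25, 4, 7, 20]
Pass 2: Select minimum 4 at index 3, swap -> [-4, 4, 25, 9, 7, 20]
Pass 3: Select minimum 7 at index 4, swap -> [-4, 4, 7, 9, 25, 20]
Pass 4: Select minimum 9 at index 3, swap -> [-4, 4, 7, 9, 25, 20]


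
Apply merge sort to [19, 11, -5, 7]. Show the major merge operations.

Divide and conquer:
  Merge [19] + [11] -> [11, 19]
  Merge [-5] + [7] -> [-5, 7]
  Merge [11, 19] + [-5, 7] -> [-5, 7, 11, 19]


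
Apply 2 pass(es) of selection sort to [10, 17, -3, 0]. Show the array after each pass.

Pass 1: Select minimum -3 at index 2, swap -> [-3, 17, 10, 0]
Pass 2: Select minimum 0 at index 3, swap -> [-3, 0, 10, 17]


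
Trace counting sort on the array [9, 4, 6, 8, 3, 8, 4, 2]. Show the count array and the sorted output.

Count array: [0, 0, 1, 1, 2, 0, 1, 0, 2, 1]
(count[i] = number of elements equal to i)
Cumulative count: [0, 0, 1, 2, 4, 4, 5, 5, 7, 8]
Sorted: [2, 3, 4, 4, 6, 8, 8, 9]


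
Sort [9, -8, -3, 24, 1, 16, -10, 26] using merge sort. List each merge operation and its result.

Divide and conquer:
  Merge [9] + [-8] -> [-8, 9]
  Merge [-3] + [24] -> [-3, 24]
  Merge [-8, 9] + [-3, 24] -> [-8, -3, 9, 24]
  Merge [1] + [16] -> [1, 16]
  Merge [-10] + [26] -> [-10, 26]
  Merge [1, 16] + [-10, 26] -> [-10, 1, 16, 26]
  Merge [-8, -3, 9, 24] + [-10, 1, 16, 26] -> [-10, -8, -3, 1, 9, 16, 24, 26]


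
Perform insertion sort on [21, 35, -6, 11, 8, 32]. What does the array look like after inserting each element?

First element 21 is already 'sorted'
Insert 35: shifted 0 elements -> [21, 35, -6, 11, 8, 32]
Insert -6: shifted 2 elements -> [-6, 21, 35, 11, 8, 32]
Insert 11: shifted 2 elements -> [-6, 11, 21, 35, 8, 32]
Insert 8: shifted 3 elements -> [-6, 8, 11, 21, 35, 32]
Insert 32: shifted 1 elements -> [-6, 8, 11, 21, 32, 35]


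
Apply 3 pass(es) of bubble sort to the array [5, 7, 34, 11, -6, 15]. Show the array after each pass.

After pass 1: [5, 7, 11, -6, 15, 34] (3 swaps)
After pass 2: [5, 7, -6, 11, 15, 34] (1 swaps)
After pass 3: [5, -6, 7, 11, 15, 34] (1 swaps)
Total swaps: 5


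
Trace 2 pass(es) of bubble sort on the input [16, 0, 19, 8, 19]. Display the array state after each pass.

After pass 1: [0, 16, 8, 19, 19] (2 swaps)
After pass 2: [0, 8, 16, 19, 19] (1 swaps)
Total swaps: 3


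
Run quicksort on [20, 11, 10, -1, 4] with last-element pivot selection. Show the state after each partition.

Partition 1: pivot=4 at index 1 -> [-1, 4, 10, 20, 11]
Partition 2: pivot=11 at index 3 -> [-1, 4, 10, 11, 20]


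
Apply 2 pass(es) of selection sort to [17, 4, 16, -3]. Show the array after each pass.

Pass 1: Select minimum -3 at index 3, swap -> [-3, 4, 16, 17]
Pass 2: Select minimum 4 at index 1, swap -> [-3, 4, 16, 17]


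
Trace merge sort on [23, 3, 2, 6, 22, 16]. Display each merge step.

Divide and conquer:
  Merge [3] + [2] -> [2, 3]
  Merge [23] + [2, 3] -> [2, 3, 23]
  Merge [22] + [16] -> [16, 22]
  Merge [6] + [16, 22] -> [6, 16, 22]
  Merge [2, 3, 23] + [6, 16, 22] -> [2, 3, 6, 16, 22, 23]


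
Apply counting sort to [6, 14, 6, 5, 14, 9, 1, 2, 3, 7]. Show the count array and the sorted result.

Count array: [0, 1, 1, 1, 0, 1, 2, 1, 0, 1, 0, 0, 0, 0, 2]
(count[i] = number of elements equal to i)
Cumulative count: [0, 1, 2, 3, 3, 4, 6, 7, 7, 8, 8, 8, 8, 8, 10]
Sorted: [1, 2, 3, 5, 6, 6, 7, 9, 14, 14]


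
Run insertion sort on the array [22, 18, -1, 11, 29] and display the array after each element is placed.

First element 22 is already 'sorted'
Insert 18: shifted 1 elements -> [18, 22, -1, 11, 29]
Insert -1: shifted 2 elements -> [-1, 18, 22, 11, 29]
Insert 11: shifted 2 elements -> [-1, 11, 18, 22, 29]
Insert 29: shifted 0 elements -> [-1, 11, 18, 22, 29]


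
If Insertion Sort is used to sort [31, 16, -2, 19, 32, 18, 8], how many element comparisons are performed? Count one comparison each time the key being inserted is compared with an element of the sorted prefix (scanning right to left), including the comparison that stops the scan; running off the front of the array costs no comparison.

Insert 16: 31 > 16 (shift), reached front = 1 comparison(s) -> [16, 31, -2, 19, 32, 18, 8]
Insert -2: 31 > -2 (shift), 16 > -2 (shift), reached front = 2 comparison(s) -> [-2, 16, 31, 19, 32, 18, 8]
Insert 19: 31 > 19 (shift), 16 <= 19 (stop) = 2 comparison(s) -> [-2, 16, 19, 31, 32, 18, 8]
Insert 32: 31 <= 32 (stop) = 1 comparison(s) -> [-2, 16, 19, 31, 32, 18, 8]
Insert 18: 32 > 18 (shift), 31 > 18 (shift), 19 > 18 (shift), 16 <= 18 (stop) = 4 comparison(s) -> [-2, 16, 18, 19, 31, 32, 8]
Insert 8: 32 > 8 (shift), 31 > 8 (shift), 19 > 8 (shift), 18 > 8 (shift), 16 > 8 (shift), -2 <= 8 (stop) = 6 comparison(s) -> [-2, 8, 16, 18, 19, 31, 32]
Total comparisons: 1 + 2 + 2 + 1 + 4 + 6 = 16


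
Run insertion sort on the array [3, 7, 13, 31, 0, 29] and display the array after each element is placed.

First element 3 is already 'sorted'
Insert 7: shifted 0 elements -> [3, 7, 13, 31, 0, 29]
Insert 13: shifted 0 elements -> [3, 7, 13, 31, 0, 29]
Insert 31: shifted 0 elements -> [3, 7, 13, 31, 0, 29]
Insert 0: shifted 4 elements -> [0, 3, 7, 13, 31, 29]
Insert 29: shifted 1 elements -> [0, 3, 7, 13, 29, 31]


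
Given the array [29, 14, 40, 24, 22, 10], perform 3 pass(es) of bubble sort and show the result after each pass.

After pass 1: [14, 29, 24, 22, 10, 40] (4 swaps)
After pass 2: [14, 24, 22, 10, 29, 40] (3 swaps)
After pass 3: [14, 22, 10, 24, 29, 40] (2 swaps)
Total swaps: 9


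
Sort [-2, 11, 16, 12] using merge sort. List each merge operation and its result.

Divide and conquer:
  Merge [-2] + [11] -> [-2, 11]
  Merge [16] + [12] -> [12, 16]
  Merge [-2, 11] + [12, 16] -> [-2, 11, 12, 16]


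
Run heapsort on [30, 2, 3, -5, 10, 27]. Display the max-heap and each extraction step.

Build heap: [30, 10, 27, -5, 2, 3]
Extract 30: [27, 10, 3, -5, 2, 30]
Extract 27: [10, 2, 3, -5, 27, 30]
Extract 10: [3, 2, -5, 10, 27, 30]
Extract 3: [2, -5, 3, 10, 27, 30]
Extract 2: [-5, 2, 3, 10, 27, 30]


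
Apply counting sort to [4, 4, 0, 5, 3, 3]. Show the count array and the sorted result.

Count array: [1, 0, 0, 2, 2, 1]
(count[i] = number of elements equal to i)
Cumulative count: [1, 1, 1, 3, 5, 6]
Sorted: [0, 3, 3, 4, 4, 5]


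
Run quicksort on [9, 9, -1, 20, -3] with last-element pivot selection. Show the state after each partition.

Partition 1: pivot=-3 at index 0 -> [-3, 9, -1, 20, 9]
Partition 2: pivot=9 at index 3 -> [-3, 9, -1, 9, 20]
Partition 3: pivot=-1 at index 1 -> [-3, -1, 9, 9, 20]


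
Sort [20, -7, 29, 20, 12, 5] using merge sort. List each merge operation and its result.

Divide and conquer:
  Merge [-7] + [29] -> [-7, 29]
  Merge [20] + [-7, 29] -> [-7, 20, 29]
  Merge [12] + [5] -> [5, 12]
  Merge [20] + [5, 12] -> [5, 12, 20]
  Merge [-7, 20, 29] + [5, 12, 20] -> [-7, 5, 12, 20, 20, 29]


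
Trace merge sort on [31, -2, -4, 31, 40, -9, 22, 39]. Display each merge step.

Divide and conquer:
  Merge [31] + [-2] -> [-2, 31]
  Merge [-4] + [31] -> [-4, 31]
  Merge [-2, 31] + [-4, 31] -> [-4, -2, 31, 31]
  Merge [40] + [-9] -> [-9, 40]
  Merge [22] + [39] -> [22, 39]
  Merge [-9, 40] + [22, 39] -> [-9, 22, 39, 40]
  Merge [-4, -2, 31, 31] + [-9, 22, 39, 40] -> [-9, -4, -2, 22, 31, 31, 39, 40]


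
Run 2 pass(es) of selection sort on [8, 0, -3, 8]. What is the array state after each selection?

Pass 1: Select minimum -3 at index 2, swap -> [-3, 0, 8, 8]
Pass 2: Select minimum 0 at index 1, swap -> [-3, 0, 8, 8]


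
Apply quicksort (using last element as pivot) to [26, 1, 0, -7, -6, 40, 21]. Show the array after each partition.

Partition 1: pivot=21 at index 4 -> [1, 0, -7, -6, 21, 40, 26]
Partition 2: pivot=-6 at index 1 -> [-7, -6, 1, 0, 21, 40, 26]
Partition 3: pivot=0 at index 2 -> [-7, -6, 0, 1, 21, 40, 26]
Partition 4: pivot=26 at index 5 -> [-7, -6, 0, 1, 21, 26, 40]


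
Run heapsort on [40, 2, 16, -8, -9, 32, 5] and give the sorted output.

Build heap: [40, 2, 32, -8, -9, 16, 5]
Extract 40: [32, 2, 16, -8, -9, 5, 40]
Extract 32: [16, 2, 5, -8, -9, 32, 40]
Extract 16: [5, 2, -9, -8, 16, 32, 40]
Extract 5: [2, -8, -9, 5, 16, 32, 40]
Extract 2: [-8, -9, 2, 5, 16, 32, 40]
Extract -8: [-9, -8, 2, 5, 16, 32, 40]


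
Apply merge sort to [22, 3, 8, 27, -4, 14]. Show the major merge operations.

Divide and conquer:
  Merge [3] + [8] -> [3, 8]
  Merge [22] + [3, 8] -> [3, 8, 22]
  Merge [-4] + [14] -> [-4, 14]
  Merge [27] + [-4, 14] -> [-4, 14, 27]
  Merge [3, 8, 22] + [-4, 14, 27] -> [-4, 3, 8, 14, 22, 27]


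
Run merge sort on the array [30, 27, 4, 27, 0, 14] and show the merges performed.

Divide and conquer:
  Merge [27] + [4] -> [4, 27]
  Merge [30] + [4, 27] -> [4, 27, 30]
  Merge [0] + [14] -> [0, 14]
  Merge [27] + [0, 14] -> [0, 14, 27]
  Merge [4, 27, 30] + [0, 14, 27] -> [0, 4, 14, 27, 27, 30]


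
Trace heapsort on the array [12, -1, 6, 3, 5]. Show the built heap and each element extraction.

Build heap: [12, 5, 6, 3, -1]
Extract 12: [6, 5, -1, 3, 12]
Extract 6: [5, 3, -1, 6, 12]
Extract 5: [3, -1, 5, 6, 12]
Extract 3: [-1, 3, 5, 6, 12]


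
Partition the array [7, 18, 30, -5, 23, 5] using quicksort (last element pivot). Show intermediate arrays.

Partition 1: pivot=5 at index 1 -> [-5, 5, 30, 7, 23, 18]
Partition 2: pivot=18 at index 3 -> [-5, 5, 7, 18, 23, 30]
Partition 3: pivot=30 at index 5 -> [-5, 5, 7, 18, 23, 30]


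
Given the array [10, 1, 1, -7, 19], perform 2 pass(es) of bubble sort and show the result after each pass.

After pass 1: [1, 1, -7, 10, 19] (3 swaps)
After pass 2: [1, -7, 1, 10, 19] (1 swaps)
Total swaps: 4


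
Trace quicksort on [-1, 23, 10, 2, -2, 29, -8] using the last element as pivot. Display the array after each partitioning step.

Partition 1: pivot=-8 at index 0 -> [-8, 23, 10, 2, -2, 29, -1]
Partition 2: pivot=-1 at index 2 -> [-8, -2, -1, 2, 23, 29, 10]
Partition 3: pivot=10 at index 4 -> [-8, -2, -1, 2, 10, 29, 23]
Partition 4: pivot=23 at index 5 -> [-8, -2, -1, 2, 10, 23, 29]


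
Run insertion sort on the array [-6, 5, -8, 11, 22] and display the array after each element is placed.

First element -6 is already 'sorted'
Insert 5: shifted 0 elements -> [-6, 5, -8, 11, 22]
Insert -8: shifted 2 elements -> [-8, -6, 5, 11, 22]
Insert 11: shifted 0 elements -> [-8, -6, 5, 11, 22]
Insert 22: shifted 0 elements -> [-8, -6, 5, 11, 22]


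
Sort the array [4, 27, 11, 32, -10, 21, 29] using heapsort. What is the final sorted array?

Build heap: [32, 27, 29, 4, -10, 21, 11]
Extract 32: [29, 27, 21, 4, -10, 11, 32]
Extract 29: [27, 11, 21, 4, -10, 29, 32]
Extract 27: [21, 11, -10, 4, 27, 29, 32]
Extract 21: [11, 4, -10, 21, 27, 29, 32]
Extract 11: [4, -10, 11, 21, 27, 29, 32]
Extract 4: [-10, 4, 11, 21, 27, 29, 32]


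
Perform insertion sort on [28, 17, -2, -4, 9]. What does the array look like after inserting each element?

First element 28 is already 'sorted'
Insert 17: shifted 1 elements -> [17, 28, -2, -4, 9]
Insert -2: shifted 2 elements -> [-2, 17, 28, -4, 9]
Insert -4: shifted 3 elements -> [-4, -2, 17, 28, 9]
Insert 9: shifted 2 elements -> [-4, -2, 9, 17, 28]


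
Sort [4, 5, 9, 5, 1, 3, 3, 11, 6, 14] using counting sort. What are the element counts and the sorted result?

Count array: [0, 1, 0, 2, 1, 2, 1, 0, 0, 1, 0, 1, 0, 0, 1]
(count[i] = number of elements equal to i)
Cumulative count: [0, 1, 1, 3, 4, 6, 7, 7, 7, 8, 8, 9, 9, 9, 10]
Sorted: [1, 3, 3, 4, 5, 5, 6, 9, 11, 14]


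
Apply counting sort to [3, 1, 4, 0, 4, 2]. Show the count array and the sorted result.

Count array: [1, 1, 1, 1, 2]
(count[i] = number of elements equal to i)
Cumulative count: [1, 2, 3, 4, 6]
Sorted: [0, 1, 2, 3, 4, 4]


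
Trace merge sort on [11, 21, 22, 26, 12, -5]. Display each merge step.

Divide and conquer:
  Merge [21] + [22] -> [21, 22]
  Merge [11] + [21, 22] -> [11, 21, 22]
  Merge [12] + [-5] -> [-5, 12]
  Merge [26] + [-5, 12] -> [-5, 12, 26]
  Merge [11, 21, 22] + [-5, 12, 26] -> [-5, 11, 12, 21, 22, 26]


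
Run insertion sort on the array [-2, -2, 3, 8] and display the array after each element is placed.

First element -2 is already 'sorted'
Insert -2: shifted 0 elements -> [-2, -2, 3, 8]
Insert 3: shifted 0 elements -> [-2, -2, 3, 8]
Insert 8: shifted 0 elements -> [-2, -2, 3, 8]


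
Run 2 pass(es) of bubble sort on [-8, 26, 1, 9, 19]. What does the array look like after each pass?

After pass 1: [-8, 1, 9, 19, 26] (3 swaps)
After pass 2: [-8, 1, 9, 19, 26] (0 swaps)
Total swaps: 3


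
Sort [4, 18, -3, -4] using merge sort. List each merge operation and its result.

Divide and conquer:
  Merge [4] + [18] -> [4, 18]
  Merge [-3] + [-4] -> [-4, -3]
  Merge [4, 18] + [-4, -3] -> [-4, -3, 4, 18]


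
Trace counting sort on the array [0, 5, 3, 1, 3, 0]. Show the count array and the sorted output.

Count array: [2, 1, 0, 2, 0, 1]
(count[i] = number of elements equal to i)
Cumulative count: [2, 3, 3, 5, 5, 6]
Sorted: [0, 0, 1, 3, 3, 5]


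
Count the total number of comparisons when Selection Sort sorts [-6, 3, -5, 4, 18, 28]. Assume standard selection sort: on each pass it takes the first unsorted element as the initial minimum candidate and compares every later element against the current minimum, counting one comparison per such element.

Pass 1: scan indices 1..5 for the minimum = 5 comparison(s); min is -6, place at index 0 -> [-6, 3, -5, 4, 18, 28]
Pass 2: scan indices 2..5 for the minimum = 4 comparison(s); min is -5, place at index 1 -> [-6, -5, 3, 4, 18, 28]
Pass 3: scan indices 3..5 for the minimum = 3 comparison(s); min is 3, place at index 2 -> [-6, -5, 3, 4, 18, 28]
Pass 4: scan indices 4..5 for the minimum = 2 comparison(s); min is 4, place at index 3 -> [-6, -5, 3, 4, 18, 28]
Pass 5: scan indices 5..5 for the minimum = 1 comparison(s); min is 18, place at index 4 -> [-6, -5, 3, 4, 18, 28]
Selection sort always scans the whole unsorted suffix, so the count is (n-1) + (n-2) + ... + 1 = n(n-1)/2 = 6*5/2 = 15 regardless of the input order.
Total comparisons: 5 + 4 + 3 + 2 + 1 = 15


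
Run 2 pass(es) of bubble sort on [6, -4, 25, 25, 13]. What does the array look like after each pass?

After pass 1: [-4, 6, 25, 13, 25] (2 swaps)
After pass 2: [-4, 6, 13, 25, 25] (1 swaps)
Total swaps: 3


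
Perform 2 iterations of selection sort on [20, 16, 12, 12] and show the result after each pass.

Pass 1: Select minimum 12 at index 2, swap -> [12, 16, 20, 12]
Pass 2: Select minimum 12 at index 3, swap -> [12, 12, 20, 16]


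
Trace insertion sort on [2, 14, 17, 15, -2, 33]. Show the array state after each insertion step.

First element 2 is already 'sorted'
Insert 14: shifted 0 elements -> [2, 14, 17, 15, -2, 33]
Insert 17: shifted 0 elements -> [2, 14, 17, 15, -2, 33]
Insert 15: shifted 1 elements -> [2, 14, 15, 17, -2, 33]
Insert -2: shifted 4 elements -> [-2, 2, 14, 15, 17, 33]
Insert 33: shifted 0 elements -> [-2, 2, 14, 15, 17, 33]


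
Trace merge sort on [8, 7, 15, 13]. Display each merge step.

Divide and conquer:
  Merge [8] + [7] -> [7, 8]
  Merge [15] + [13] -> [13, 15]
  Merge [7, 8] + [13, 15] -> [7, 8, 13, 15]


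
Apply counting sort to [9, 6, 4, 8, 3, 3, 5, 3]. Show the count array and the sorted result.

Count array: [0, 0, 0, 3, 1, 1, 1, 0, 1, 1]
(count[i] = number of elements equal to i)
Cumulative count: [0, 0, 0, 3, 4, 5, 6, 6, 7, 8]
Sorted: [3, 3, 3, 4, 5, 6, 8, 9]


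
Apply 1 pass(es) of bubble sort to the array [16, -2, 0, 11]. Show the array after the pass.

After pass 1: [-2, 0, 11, 16] (3 swaps)
Total swaps: 3


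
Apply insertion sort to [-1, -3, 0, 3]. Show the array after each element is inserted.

First element -1 is already 'sorted'
Insert -3: shifted 1 elements -> [-3, -1, 0, 3]
Insert 0: shifted 0 elements -> [-3, -1, 0, 3]
Insert 3: shifted 0 elements -> [-3, -1, 0, 3]


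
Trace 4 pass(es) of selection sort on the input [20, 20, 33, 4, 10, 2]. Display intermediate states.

Pass 1: Select minimum 2 at index 5, swap -> [2, 20, 33, 4, 10, 20]
Pass 2: Select minimum 4 at index 3, swap -> [2, 4, 33, 20, 10, 20]
Pass 3: Select minimum 10 at index 4, swap -> [2, 4, 10, 20, 33, 20]
Pass 4: Select minimum 20 at index 3, swap -> [2, 4, 10, 20, 33, 20]


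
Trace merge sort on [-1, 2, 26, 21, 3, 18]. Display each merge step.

Divide and conquer:
  Merge [2] + [26] -> [2, 26]
  Merge [-1] + [2, 26] -> [-1, 2, 26]
  Merge [3] + [18] -> [3, 18]
  Merge [21] + [3, 18] -> [3, 18, 21]
  Merge [-1, 2, 26] + [3, 18, 21] -> [-1, 2, 3, 18, 21, 26]


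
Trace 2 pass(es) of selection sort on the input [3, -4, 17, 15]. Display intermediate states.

Pass 1: Select minimum -4 at index 1, swap -> [-4, 3, 17, 15]
Pass 2: Select minimum 3 at index 1, swap -> [-4, 3, 17, 15]


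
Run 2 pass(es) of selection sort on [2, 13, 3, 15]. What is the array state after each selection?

Pass 1: Select minimum 2 at index 0, swap -> [2, 13, 3, 15]
Pass 2: Select minimum 3 at index 2, swap -> [2, 3, 13, 15]


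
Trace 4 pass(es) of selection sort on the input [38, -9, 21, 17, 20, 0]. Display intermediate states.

Pass 1: Select minimum -9 at index 1, swap -> [-9, 38, 21, 17, 20, 0]
Pass 2: Select minimum 0 at index 5, swap -> [-9, 0, 21, 17, 20, 38]
Pass 3: Select minimum 17 at index 3, swap -> [-9, 0, 17, 21, 20, 38]
Pass 4: Select minimum 20 at index 4, swap -> [-9, 0, 17, 20, 21, 38]


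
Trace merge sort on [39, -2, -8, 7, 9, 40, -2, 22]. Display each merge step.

Divide and conquer:
  Merge [39] + [-2] -> [-2, 39]
  Merge [-8] + [7] -> [-8, 7]
  Merge [-2, 39] + [-8, 7] -> [-8, -2, 7, 39]
  Merge [9] + [40] -> [9, 40]
  Merge [-2] + [22] -> [-2, 22]
  Merge [9, 40] + [-2, 22] -> [-2, 9, 22, 40]
  Merge [-8, -2, 7, 39] + [-2, 9, 22, 40] -> [-8, -2, -2, 7, 9, 22, 39, 40]


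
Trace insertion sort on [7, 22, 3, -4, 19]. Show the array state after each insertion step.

First element 7 is already 'sorted'
Insert 22: shifted 0 elements -> [7, 22, 3, -4, 19]
Insert 3: shifted 2 elements -> [3, 7, 22, -4, 19]
Insert -4: shifted 3 elements -> [-4, 3, 7, 22, 19]
Insert 19: shifted 1 elements -> [-4, 3, 7, 19, 22]


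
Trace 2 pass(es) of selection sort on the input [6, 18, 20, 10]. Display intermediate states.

Pass 1: Select minimum 6 at index 0, swap -> [6, 18, 20, 10]
Pass 2: Select minimum 10 at index 3, swap -> [6, 10, 20, 18]


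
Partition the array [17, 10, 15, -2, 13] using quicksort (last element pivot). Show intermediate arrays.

Partition 1: pivot=13 at index 2 -> [10, -2, 13, 17, 15]
Partition 2: pivot=-2 at index 0 -> [-2, 10, 13, 17, 15]
Partition 3: pivot=15 at index 3 -> [-2, 10, 13, 15, 17]


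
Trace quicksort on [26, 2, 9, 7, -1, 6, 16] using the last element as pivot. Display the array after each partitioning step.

Partition 1: pivot=16 at index 5 -> [2, 9, 7, -1, 6, 16, 26]
Partition 2: pivot=6 at index 2 -> [2, -1, 6, 9, 7, 16, 26]
Partition 3: pivot=-1 at index 0 -> [-1, 2, 6, 9, 7, 16, 26]
Partition 4: pivot=7 at index 3 -> [-1, 2, 6, 7, 9, 16, 26]


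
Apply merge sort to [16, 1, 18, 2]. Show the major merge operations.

Divide and conquer:
  Merge [16] + [1] -> [1, 16]
  Merge [18] + [2] -> [2, 18]
  Merge [1, 16] + [2, 18] -> [1, 2, 16, 18]


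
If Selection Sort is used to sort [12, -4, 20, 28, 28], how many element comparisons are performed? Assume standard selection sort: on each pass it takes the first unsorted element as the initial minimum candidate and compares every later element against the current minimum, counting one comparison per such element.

Pass 1: scan indices 1..4 for the minimum = 4 comparison(s); min is -4, place at index 0 -> [-4, 12, 20, 28, 28]
Pass 2: scan indices 2..4 for the minimum = 3 comparison(s); min is 12, place at index 1 -> [-4, 12, 20, 28, 28]
Pass 3: scan indices 3..4 for the minimum = 2 comparison(s); min is 20, place at index 2 -> [-4, 12, 20, 28, 28]
Pass 4: scan indices 4..4 for the minimum = 1 comparison(s); min is 28, place at index 3 -> [-4, 12, 20, 28, 28]
Selection sort always scans the whole unsorted suffix, so the count is (n-1) + (n-2) + ... + 1 = n(n-1)/2 = 5*4/2 = 10 regardless of the input order.
Total comparisons: 4 + 3 + 2 + 1 = 10


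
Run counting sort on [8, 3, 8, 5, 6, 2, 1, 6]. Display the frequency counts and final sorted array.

Count array: [0, 1, 1, 1, 0, 1, 2, 0, 2]
(count[i] = number of elements equal to i)
Cumulative count: [0, 1, 2, 3, 3, 4, 6, 6, 8]
Sorted: [1, 2, 3, 5, 6, 6, 8, 8]


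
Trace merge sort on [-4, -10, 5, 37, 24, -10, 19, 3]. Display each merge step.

Divide and conquer:
  Merge [-4] + [-10] -> [-10, -4]
  Merge [5] + [37] -> [5, 37]
  Merge [-10, -4] + [5, 37] -> [-10, -4, 5, 37]
  Merge [24] + [-10] -> [-10, 24]
  Merge [19] + [3] -> [3, 19]
  Merge [-10, 24] + [3, 19] -> [-10, 3, 19, 24]
  Merge [-10, -4, 5, 37] + [-10, 3, 19, 24] -> [-10, -10, -4, 3, 5, 19, 24, 37]


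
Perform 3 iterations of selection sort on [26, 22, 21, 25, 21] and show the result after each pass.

Pass 1: Select minimum 21 at index 2, swap -> [21, 22, 26, 25, 21]
Pass 2: Select minimum 21 at index 4, swap -> [21, 21, 26, 25, 22]
Pass 3: Select minimum 22 at index 4, swap -> [21, 21, 22, 25, 26]


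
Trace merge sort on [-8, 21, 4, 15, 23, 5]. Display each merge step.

Divide and conquer:
  Merge [21] + [4] -> [4, 21]
  Merge [-8] + [4, 21] -> [-8, 4, 21]
  Merge [23] + [5] -> [5, 23]
  Merge [15] + [5, 23] -> [5, 15, 23]
  Merge [-8, 4, 21] + [5, 15, 23] -> [-8, 4, 5, 15, 21, 23]


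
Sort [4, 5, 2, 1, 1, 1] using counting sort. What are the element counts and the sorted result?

Count array: [0, 3, 1, 0, 1, 1]
(count[i] = number of elements equal to i)
Cumulative count: [0, 3, 4, 4, 5, 6]
Sorted: [1, 1, 1, 2, 4, 5]


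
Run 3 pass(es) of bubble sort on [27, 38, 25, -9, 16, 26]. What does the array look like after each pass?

After pass 1: [27, 25, -9, 16, 26, 38] (4 swaps)
After pass 2: [25, -9, 16, 26, 27, 38] (4 swaps)
After pass 3: [-9, 16, 25, 26, 27, 38] (2 swaps)
Total swaps: 10


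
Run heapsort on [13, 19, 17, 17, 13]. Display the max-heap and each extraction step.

Build heap: [19, 17, 17, 13, 13]
Extract 19: [17, 13, 17, 13, 19]
Extract 17: [17, 13, 13, 17, 19]
Extract 17: [13, 13, 17, 17, 19]
Extract 13: [13, 13, 17, 17, 19]


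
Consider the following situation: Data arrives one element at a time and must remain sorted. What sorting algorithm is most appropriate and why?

Best choice: Insertion sort
Reason: Insertion sort naturally handles online/streaming input by inserting each new element into sorted position


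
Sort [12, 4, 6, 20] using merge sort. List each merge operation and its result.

Divide and conquer:
  Merge [12] + [4] -> [4, 12]
  Merge [6] + [20] -> [6, 20]
  Merge [4, 12] + [6, 20] -> [4, 6, 12, 20]


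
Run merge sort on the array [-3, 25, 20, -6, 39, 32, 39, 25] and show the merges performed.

Divide and conquer:
  Merge [-3] + [25] -> [-3, 25]
  Merge [20] + [-6] -> [-6, 20]
  Merge [-3, 25] + [-6, 20] -> [-6, -3, 20, 25]
  Merge [39] + [32] -> [32, 39]
  Merge [39] + [25] -> [25, 39]
  Merge [32, 39] + [25, 39] -> [25, 32, 39, 39]
  Merge [-6, -3, 20, 25] + [25, 32, 39, 39] -> [-6, -3, 20, 25, 25, 32, 39, 39]


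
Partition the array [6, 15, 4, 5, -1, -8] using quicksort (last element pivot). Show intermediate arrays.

Partition 1: pivot=-8 at index 0 -> [-8, 15, 4, 5, -1, 6]
Partition 2: pivot=6 at index 4 -> [-8, 4, 5, -1, 6, 15]
Partition 3: pivot=-1 at index 1 -> [-8, -1, 5, 4, 6, 15]
Partition 4: pivot=4 at index 2 -> [-8, -1, 4, 5, 6, 15]


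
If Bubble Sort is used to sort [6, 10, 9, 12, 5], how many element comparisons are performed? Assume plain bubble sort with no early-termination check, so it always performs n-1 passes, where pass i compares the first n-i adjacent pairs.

Pass 1: compare adjacent pairs (0,1)..(3,4) = 4 comparison(s), 2 swap(s) -> [6, 9, 10, 5, 12]
Pass 2: compare adjacent pairs (0,1)..(2,3) = 3 comparison(s), 1 swap(s) -> [6, 9, 5, 10, 12]
Pass 3: compare adjacent pairs (0,1)..(1,2) = 2 comparison(s), 1 swap(s) -> [6, 5, 9, 10, 12]
Pass 4: compare adjacent pairs (0,1)..(0,1) = 1 comparison(s), 1 swap(s) -> [5, 6, 9, 10, 12]
Total comparisons: 4 + 3 + 2 + 1 = 10


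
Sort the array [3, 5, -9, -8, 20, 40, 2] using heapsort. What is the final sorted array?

Build heap: [40, 20, 3, -8, 5, -9, 2]
Extract 40: [20, 5, 3, -8, 2, -9, 40]
Extract 20: [5, 2, 3, -8, -9, 20, 40]
Extract 5: [3, 2, -9, -8, 5, 20, 40]
Extract 3: [2, -8, -9, 3, 5, 20, 40]
Extract 2: [-8, -9, 2, 3, 5, 20, 40]
Extract -8: [-9, -8, 2, 3, 5, 20, 40]


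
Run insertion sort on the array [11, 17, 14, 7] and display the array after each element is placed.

First element 11 is already 'sorted'
Insert 17: shifted 0 elements -> [11, 17, 14, 7]
Insert 14: shifted 1 elements -> [11, 14, 17, 7]
Insert 7: shifted 3 elements -> [7, 11, 14, 17]


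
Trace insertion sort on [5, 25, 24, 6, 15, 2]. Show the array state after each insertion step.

First element 5 is already 'sorted'
Insert 25: shifted 0 elements -> [5, 25, 24, 6, 15, 2]
Insert 24: shifted 1 elements -> [5, 24, 25, 6, 15, 2]
Insert 6: shifted 2 elements -> [5, 6, 24, 25, 15, 2]
Insert 15: shifted 2 elements -> [5, 6, 15, 24, 25, 2]
Insert 2: shifted 5 elements -> [2, 5, 6, 15, 24, 25]


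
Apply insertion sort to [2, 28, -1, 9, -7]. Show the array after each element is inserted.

First element 2 is already 'sorted'
Insert 28: shifted 0 elements -> [2, 28, -1, 9, -7]
Insert -1: shifted 2 elements -> [-1, 2, 28, 9, -7]
Insert 9: shifted 1 elements -> [-1, 2, 9, 28, -7]
Insert -7: shifted 4 elements -> [-7, -1, 2, 9, 28]


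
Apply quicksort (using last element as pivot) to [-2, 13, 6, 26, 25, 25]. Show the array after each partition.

Partition 1: pivot=25 at index 4 -> [-2, 13, 6, 25, 25, 26]
Partition 2: pivot=25 at index 3 -> [-2, 13, 6, 25, 25, 26]
Partition 3: pivot=6 at index 1 -> [-2, 6, 13, 25, 25, 26]


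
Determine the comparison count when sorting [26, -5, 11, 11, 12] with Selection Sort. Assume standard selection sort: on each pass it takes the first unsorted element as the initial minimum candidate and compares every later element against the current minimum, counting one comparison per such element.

Pass 1: scan indices 1..4 for the minimum = 4 comparison(s); min is -5, place at index 0 -> [-5, 26, 11, 11, 12]
Pass 2: scan indices 2..4 for the minimum = 3 comparison(s); min is 11, place at index 1 -> [-5, 11, 26, 11, 12]
Pass 3: scan indices 3..4 for the minimum = 2 comparison(s); min is 11, place at index 2 -> [-5, 11, 11, 26, 12]
Pass 4: scan indices 4..4 for the minimum = 1 comparison(s); min is 12, place at index 3 -> [-5, 11, 11, 12, 26]
Selection sort always scans the whole unsorted suffix, so the count is (n-1) + (n-2) + ... + 1 = n(n-1)/2 = 5*4/2 = 10 regardless of the input order.
Total comparisons: 4 + 3 + 2 + 1 = 10


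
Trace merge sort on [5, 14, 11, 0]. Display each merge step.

Divide and conquer:
  Merge [5] + [14] -> [5, 14]
  Merge [11] + [0] -> [0, 11]
  Merge [5, 14] + [0, 11] -> [0, 5, 11, 14]


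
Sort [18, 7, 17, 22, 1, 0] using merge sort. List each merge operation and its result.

Divide and conquer:
  Merge [7] + [17] -> [7, 17]
  Merge [18] + [7, 17] -> [7, 17, 18]
  Merge [1] + [0] -> [0, 1]
  Merge [22] + [0, 1] -> [0, 1, 22]
  Merge [7, 17, 18] + [0, 1, 22] -> [0, 1, 7, 17, 18, 22]


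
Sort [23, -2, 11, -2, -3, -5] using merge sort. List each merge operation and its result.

Divide and conquer:
  Merge [-2] + [11] -> [-2, 11]
  Merge [23] + [-2, 11] -> [-2, 11, 23]
  Merge [-3] + [-5] -> [-5, -3]
  Merge [-2] + [-5, -3] -> [-5, -3, -2]
  Merge [-2, 11, 23] + [-5, -3, -2] -> [-5, -3, -2, -2, 11, 23]


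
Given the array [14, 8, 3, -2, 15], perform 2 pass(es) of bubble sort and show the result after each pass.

After pass 1: [8, 3, -2, 14, 15] (3 swaps)
After pass 2: [3, -2, 8, 14, 15] (2 swaps)
Total swaps: 5


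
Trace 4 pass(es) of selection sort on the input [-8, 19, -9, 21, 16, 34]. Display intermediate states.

Pass 1: Select minimum -9 at index 2, swap -> [-9, 19, -8, 21, 16, 34]
Pass 2: Select minimum -8 at index 2, swap -> [-9, -8, 19, 21, 16, 34]
Pass 3: Select minimum 16 at index 4, swap -> [-9, -8, 16, 21, 19, 34]
Pass 4: Select minimum 19 at index 4, swap -> [-9, -8, 16, 19, 21, 34]


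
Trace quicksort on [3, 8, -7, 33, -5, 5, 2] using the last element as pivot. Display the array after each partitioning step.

Partition 1: pivot=2 at index 2 -> [-7, -5, 2, 33, 8, 5, 3]
Partition 2: pivot=-5 at index 1 -> [-7, -5, 2, 33, 8, 5, 3]
Partition 3: pivot=3 at index 3 -> [-7, -5, 2, 3, 8, 5, 33]
Partition 4: pivot=33 at index 6 -> [-7, -5, 2, 3, 8, 5, 33]
Partition 5: pivot=5 at index 4 -> [-7, -5, 2, 3, 5, 8, 33]


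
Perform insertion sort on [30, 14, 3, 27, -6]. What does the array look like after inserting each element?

First element 30 is already 'sorted'
Insert 14: shifted 1 elements -> [14, 30, 3, 27, -6]
Insert 3: shifted 2 elements -> [3, 14, 30, 27, -6]
Insert 27: shifted 1 elements -> [3, 14, 27, 30, -6]
Insert -6: shifted 4 elements -> [-6, 3, 14, 27, 30]


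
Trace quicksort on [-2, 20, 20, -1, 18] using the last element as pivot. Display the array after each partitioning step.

Partition 1: pivot=18 at index 2 -> [-2, -1, 18, 20, 20]
Partition 2: pivot=-1 at index 1 -> [-2, -1, 18, 20, 20]
Partition 3: pivot=20 at index 4 -> [-2, -1, 18, 20, 20]


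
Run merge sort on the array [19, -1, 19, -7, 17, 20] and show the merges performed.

Divide and conquer:
  Merge [-1] + [19] -> [-1, 19]
  Merge [19] + [-1, 19] -> [-1, 19, 19]
  Merge [17] + [20] -> [17, 20]
  Merge [-7] + [17, 20] -> [-7, 17, 20]
  Merge [-1, 19, 19] + [-7, 17, 20] -> [-7, -1, 17, 19, 19, 20]


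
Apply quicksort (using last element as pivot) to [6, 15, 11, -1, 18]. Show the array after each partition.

Partition 1: pivot=18 at index 4 -> [6, 15, 11, -1, 18]
Partition 2: pivot=-1 at index 0 -> [-1, 15, 11, 6, 18]
Partition 3: pivot=6 at index 1 -> [-1, 6, 11, 15, 18]
Partition 4: pivot=15 at index 3 -> [-1, 6, 11, 15, 18]


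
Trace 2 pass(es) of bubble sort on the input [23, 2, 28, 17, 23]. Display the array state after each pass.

After pass 1: [2, 23, 17, 23, 28] (3 swaps)
After pass 2: [2, 17, 23, 23, 28] (1 swaps)
Total swaps: 4


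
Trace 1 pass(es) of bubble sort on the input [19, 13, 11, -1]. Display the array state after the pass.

After pass 1: [13, 11, -1, 19] (3 swaps)
Total swaps: 3


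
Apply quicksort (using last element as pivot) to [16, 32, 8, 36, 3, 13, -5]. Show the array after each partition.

Partition 1: pivot=-5 at index 0 -> [-5, 32, 8, 36, 3, 13, 16]
Partition 2: pivot=16 at index 4 -> [-5, 8, 3, 13, 16, 36, 32]
Partition 3: pivot=13 at index 3 -> [-5, 8, 3, 13, 16, 36, 32]
Partition 4: pivot=3 at index 1 -> [-5, 3, 8, 13, 16, 36, 32]
Partition 5: pivot=32 at index 5 -> [-5, 3, 8, 13, 16, 32, 36]


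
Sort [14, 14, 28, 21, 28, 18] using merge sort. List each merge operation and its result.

Divide and conquer:
  Merge [14] + [28] -> [14, 28]
  Merge [14] + [14, 28] -> [14, 14, 28]
  Merge [28] + [18] -> [18, 28]
  Merge [21] + [18, 28] -> [18, 21, 28]
  Merge [14, 14, 28] + [18, 21, 28] -> [14, 14, 18, 21, 28, 28]


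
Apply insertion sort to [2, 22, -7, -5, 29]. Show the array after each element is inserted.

First element 2 is already 'sorted'
Insert 22: shifted 0 elements -> [2, 22, -7, -5, 29]
Insert -7: shifted 2 elements -> [-7, 2, 22, -5, 29]
Insert -5: shifted 2 elements -> [-7, -5, 2, 22, 29]
Insert 29: shifted 0 elements -> [-7, -5, 2, 22, 29]


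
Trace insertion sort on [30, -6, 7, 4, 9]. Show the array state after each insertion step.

First element 30 is already 'sorted'
Insert -6: shifted 1 elements -> [-6, 30, 7, 4, 9]
Insert 7: shifted 1 elements -> [-6, 7, 30, 4, 9]
Insert 4: shifted 2 elements -> [-6, 4, 7, 30, 9]
Insert 9: shifted 1 elements -> [-6, 4, 7, 9, 30]


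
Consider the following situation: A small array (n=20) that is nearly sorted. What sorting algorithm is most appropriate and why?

Best choice: Insertion sort
Reason: Insertion sort is O(n) for nearly sorted arrays and has low overhead


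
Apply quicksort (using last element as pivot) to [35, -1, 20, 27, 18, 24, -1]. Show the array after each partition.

Partition 1: pivot=-1 at index 1 -> [-1, -1, 20, 27, 18, 24, 35]
Partition 2: pivot=35 at index 6 -> [-1, -1, 20, 27, 18, 24, 35]
Partition 3: pivot=24 at index 4 -> [-1, -1, 20, 18, 24, 27, 35]
Partition 4: pivot=18 at index 2 -> [-1, -1, 18, 20, 24, 27, 35]


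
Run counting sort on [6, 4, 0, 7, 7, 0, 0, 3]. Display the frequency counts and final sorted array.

Count array: [3, 0, 0, 1, 1, 0, 1, 2]
(count[i] = number of elements equal to i)
Cumulative count: [3, 3, 3, 4, 5, 5, 6, 8]
Sorted: [0, 0, 0, 3, 4, 6, 7, 7]


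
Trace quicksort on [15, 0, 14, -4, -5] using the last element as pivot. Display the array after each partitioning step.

Partition 1: pivot=-5 at index 0 -> [-5, 0, 14, -4, 15]
Partition 2: pivot=15 at index 4 -> [-5, 0, 14, -4, 15]
Partition 3: pivot=-4 at index 1 -> [-5, -4, 14, 0, 15]
Partition 4: pivot=0 at index 2 -> [-5, -4, 0, 14, 15]


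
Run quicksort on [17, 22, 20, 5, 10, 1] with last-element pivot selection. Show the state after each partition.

Partition 1: pivot=1 at index 0 -> [1, 22, 20, 5, 10, 17]
Partition 2: pivot=17 at index 3 -> [1, 5, 10, 17, 20, 22]
Partition 3: pivot=10 at index 2 -> [1, 5, 10, 17, 20, 22]
Partition 4: pivot=22 at index 5 -> [1, 5, 10, 17, 20, 22]


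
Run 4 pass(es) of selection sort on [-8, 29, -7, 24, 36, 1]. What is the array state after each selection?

Pass 1: Select minimum -8 at index 0, swap -> [-8, 29, -7, 24, 36, 1]
Pass 2: Select minimum -7 at index 2, swap -> [-8, -7, 29, 24, 36, 1]
Pass 3: Select minimum 1 at index 5, swap -> [-8, -7, 1, 24, 36, 29]
Pass 4: Select minimum 24 at index 3, swap -> [-8, -7, 1, 24, 36, 29]


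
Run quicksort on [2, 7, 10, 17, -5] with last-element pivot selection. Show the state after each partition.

Partition 1: pivot=-5 at index 0 -> [-5, 7, 10, 17, 2]
Partition 2: pivot=2 at index 1 -> [-5, 2, 10, 17, 7]
Partition 3: pivot=7 at index 2 -> [-5, 2, 7, 17, 10]
Partition 4: pivot=10 at index 3 -> [-5, 2, 7, 10, 17]
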